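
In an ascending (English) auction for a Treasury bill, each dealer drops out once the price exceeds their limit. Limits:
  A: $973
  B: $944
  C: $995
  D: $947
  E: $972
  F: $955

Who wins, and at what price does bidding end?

Sorting limits: 995 (C) > 973 (A) > 972 (E) > 955 (F) > 947 (D) > 944 (B)
Bidding ends when A exits at $973; C takes it.

C wins at $973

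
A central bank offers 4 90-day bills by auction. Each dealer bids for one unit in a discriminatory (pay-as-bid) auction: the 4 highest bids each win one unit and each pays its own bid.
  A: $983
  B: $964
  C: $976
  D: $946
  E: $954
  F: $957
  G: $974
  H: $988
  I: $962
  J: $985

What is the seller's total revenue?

Sorting: 988 (H), 985 (J), 983 (A), 976 (C), 974 (G), 964 (B), …
The 4 highest are H, J, A, C.
Total revenue = 988 + 985 + 983 + 976 = $3,932.

Total revenue: $3,932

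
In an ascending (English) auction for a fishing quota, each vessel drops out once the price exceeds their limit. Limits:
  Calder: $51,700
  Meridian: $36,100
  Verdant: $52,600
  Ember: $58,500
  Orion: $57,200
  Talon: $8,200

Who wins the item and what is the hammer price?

Limits ranked: 58,500 (Ember) > 57,200 (Orion) > 52,600 (Verdant) > 51,700 (Calder) > 36,100 (Meridian) > 8,200 (Talon)
Orion is the last rival to drop out, at $57,200; Ember remains and wins at that price.

Ember wins at $57,200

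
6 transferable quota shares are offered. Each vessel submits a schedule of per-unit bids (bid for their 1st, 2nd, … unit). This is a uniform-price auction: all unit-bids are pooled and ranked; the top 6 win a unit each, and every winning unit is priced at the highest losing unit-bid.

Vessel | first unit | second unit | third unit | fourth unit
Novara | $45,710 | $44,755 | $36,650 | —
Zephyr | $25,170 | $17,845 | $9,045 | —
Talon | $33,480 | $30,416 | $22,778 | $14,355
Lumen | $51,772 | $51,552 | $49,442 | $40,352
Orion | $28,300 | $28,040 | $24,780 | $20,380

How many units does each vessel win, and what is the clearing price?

Lumen 4, Novara 2; clearing price $36,650

Merging the schedules and taking the best 6: 51,772 (Lumen-1), 51,552 (Lumen-2), 49,442 (Lumen-3), 45,710 (Novara-1), 44,755 (Novara-2), 40,352 (Lumen-4)
Highest rejected unit-bid = $36,650.
Allocation: Lumen 4, Novara 2.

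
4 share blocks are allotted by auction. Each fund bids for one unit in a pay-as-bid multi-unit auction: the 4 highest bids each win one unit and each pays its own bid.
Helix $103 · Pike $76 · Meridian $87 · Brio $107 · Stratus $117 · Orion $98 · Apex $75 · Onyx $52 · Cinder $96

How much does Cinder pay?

Bids ranked high→low: 117 (Stratus), 107 (Brio), 103 (Helix), 98 (Orion), 96 (Cinder), 87 (Meridian), …
Top 4: Stratus, Brio, Helix, Orion.
Cinder does not win → $0.

Cinder pays $0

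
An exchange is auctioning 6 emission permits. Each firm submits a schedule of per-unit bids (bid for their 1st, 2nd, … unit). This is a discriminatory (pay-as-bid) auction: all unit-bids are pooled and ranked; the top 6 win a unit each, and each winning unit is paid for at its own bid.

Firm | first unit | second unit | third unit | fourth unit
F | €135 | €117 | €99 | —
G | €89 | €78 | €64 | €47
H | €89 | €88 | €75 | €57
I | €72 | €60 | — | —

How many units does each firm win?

F 3, G 1, H 2

All unit-bids, highest first — top 6: 135 (F-1), 117 (F-2), 99 (F-3), 89 (G-1), 89 (H-1), 88 (H-2)
Next rejected bid: €78 (not a price — pay-as-bid).
Allocation: F 3, G 1, H 2.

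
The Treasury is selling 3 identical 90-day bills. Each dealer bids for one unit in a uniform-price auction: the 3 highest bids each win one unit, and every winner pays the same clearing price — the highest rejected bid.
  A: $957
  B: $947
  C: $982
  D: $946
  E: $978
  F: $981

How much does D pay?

D pays $0

Ordering the bids: 982 (C), 981 (F), 978 (E), 957 (A), 947 (B), …
Winners (3 units): C, F, E.
First losing bid is A's $957, which sets the uniform price.
D does not win → pays $0.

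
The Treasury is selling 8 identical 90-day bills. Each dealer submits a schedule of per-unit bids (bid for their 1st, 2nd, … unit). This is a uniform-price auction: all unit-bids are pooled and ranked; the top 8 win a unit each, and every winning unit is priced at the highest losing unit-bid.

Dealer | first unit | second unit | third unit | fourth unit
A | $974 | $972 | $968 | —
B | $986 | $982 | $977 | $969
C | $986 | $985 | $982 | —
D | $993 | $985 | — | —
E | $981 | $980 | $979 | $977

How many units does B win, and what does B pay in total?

Merging the schedules and taking the best 8: 993 (D-1), 986 (B-1), 986 (C-1), 985 (C-2), 985 (D-2), 982 (B-2), 982 (C-3), 981 (E-1)
First bid not allocated: $980.
B wins 2 unit(s) at $980 each.

B: 2 units, pays $1,960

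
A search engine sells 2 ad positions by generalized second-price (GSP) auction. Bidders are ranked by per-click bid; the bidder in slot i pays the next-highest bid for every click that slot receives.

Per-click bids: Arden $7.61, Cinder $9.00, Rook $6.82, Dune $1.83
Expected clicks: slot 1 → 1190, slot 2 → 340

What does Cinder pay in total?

Cinder pays $9055.90

Ranked by bid: $9.00 (Cinder) > $7.61 (Arden) > $6.82 (Rook) > …
Cinder holds slot 1 → pays next bid $7.61 × 1190 clicks = $9055.90.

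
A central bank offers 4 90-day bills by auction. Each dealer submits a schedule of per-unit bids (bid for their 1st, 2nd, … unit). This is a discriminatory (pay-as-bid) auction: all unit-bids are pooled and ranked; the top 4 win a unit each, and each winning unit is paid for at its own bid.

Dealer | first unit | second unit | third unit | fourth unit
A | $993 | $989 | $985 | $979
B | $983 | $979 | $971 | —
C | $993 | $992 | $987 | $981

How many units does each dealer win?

All unit-bids, highest first — top 4: 993 (A-1), 993 (C-1), 992 (C-2), 989 (A-2)
Next rejected bid: $987 (not a price — pay-as-bid).
Allocation: A 2, C 2.

A 2, C 2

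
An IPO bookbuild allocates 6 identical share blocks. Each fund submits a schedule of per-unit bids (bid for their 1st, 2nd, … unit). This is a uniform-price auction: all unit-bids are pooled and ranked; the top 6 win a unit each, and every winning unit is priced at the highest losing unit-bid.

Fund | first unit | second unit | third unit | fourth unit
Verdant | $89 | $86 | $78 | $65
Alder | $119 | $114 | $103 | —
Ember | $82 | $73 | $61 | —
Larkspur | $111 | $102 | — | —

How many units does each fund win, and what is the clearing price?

Pooled unit-bids ranked (top 6): 119 (Alder-1), 114 (Alder-2), 111 (Larkspur-1), 103 (Alder-3), 102 (Larkspur-2), 89 (Verdant-1)
The (k+1)-th unit-bid is $86.
Allocation: Alder 3, Larkspur 2, Verdant 1.

Alder 3, Larkspur 2, Verdant 1; clearing price $86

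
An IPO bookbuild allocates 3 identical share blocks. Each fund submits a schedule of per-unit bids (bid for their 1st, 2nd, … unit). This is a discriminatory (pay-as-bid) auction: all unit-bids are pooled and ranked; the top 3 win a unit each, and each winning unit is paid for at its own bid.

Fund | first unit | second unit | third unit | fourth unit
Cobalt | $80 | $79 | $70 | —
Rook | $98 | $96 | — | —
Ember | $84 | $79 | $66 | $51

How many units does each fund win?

Ember 1, Rook 2

All unit-bids, highest first — top 3: 98 (Rook-1), 96 (Rook-2), 84 (Ember-1)
Next rejected bid: $80 (not a price — pay-as-bid).
Allocation: Ember 1, Rook 2.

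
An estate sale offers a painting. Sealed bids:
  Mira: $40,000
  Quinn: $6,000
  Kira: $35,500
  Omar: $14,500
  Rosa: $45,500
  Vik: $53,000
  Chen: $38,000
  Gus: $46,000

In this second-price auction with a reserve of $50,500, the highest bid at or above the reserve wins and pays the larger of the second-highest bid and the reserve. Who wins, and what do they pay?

Vik pays $50,500

Sorting bids: 53,000 (Vik) > 46,000 (Gus) > 45,500 (Rosa) > 40,000 (Mira) > 38,000 (Chen) > 35,500 (Kira) > …
Highest eligible bid: Vik at $53,000.
Second-highest bid $46,000 is below the reserve $50,500, so the reserve binds → payment $50,500.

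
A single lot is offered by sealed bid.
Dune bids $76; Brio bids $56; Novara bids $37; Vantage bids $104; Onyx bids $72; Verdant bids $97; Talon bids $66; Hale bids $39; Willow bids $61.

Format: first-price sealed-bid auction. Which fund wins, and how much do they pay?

Vantage pays $104

First-price sealed-bid auction: the highest bidder wins and pays their own bid.
Sorting bids: 104 (Vantage) > 97 (Verdant) > 76 (Dune) > 72 (Onyx) > 66 (Talon) > 61 (Willow) > …
First-price: Vantage pays what they bid, $104.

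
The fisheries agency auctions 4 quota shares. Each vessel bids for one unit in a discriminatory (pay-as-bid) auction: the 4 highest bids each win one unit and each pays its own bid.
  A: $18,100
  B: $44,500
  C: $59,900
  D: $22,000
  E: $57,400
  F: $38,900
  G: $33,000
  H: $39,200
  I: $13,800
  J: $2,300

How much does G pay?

G pays $0

Ordering the bids: 59,900 (C), 57,400 (E), 44,500 (B), 39,200 (H), 38,900 (F), 33,000 (G), …
Winners (4 units): C, E, B, H.
G does not win → $0.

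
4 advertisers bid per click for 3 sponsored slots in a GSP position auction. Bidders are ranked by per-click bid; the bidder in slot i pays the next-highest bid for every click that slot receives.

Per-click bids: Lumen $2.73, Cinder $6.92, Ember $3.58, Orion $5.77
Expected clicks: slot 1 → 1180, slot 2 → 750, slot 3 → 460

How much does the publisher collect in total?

Total revenue: $10749.40

Sorting advertisers: $6.92 (Cinder) > $5.77 (Orion) > $3.58 (Ember) > $2.73 (Lumen)
Slot 1: Cinder pays $5.77 × 1180 = $6808.60
Slot 2: Orion pays $3.58 × 750 = $2685.00
Slot 3: Ember pays $2.73 × 460 = $1255.80
Total = $10749.40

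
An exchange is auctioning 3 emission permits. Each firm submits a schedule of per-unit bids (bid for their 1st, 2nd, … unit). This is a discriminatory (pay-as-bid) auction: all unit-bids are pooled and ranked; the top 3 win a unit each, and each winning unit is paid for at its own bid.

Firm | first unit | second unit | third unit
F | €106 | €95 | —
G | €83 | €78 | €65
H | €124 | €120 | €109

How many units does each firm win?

H 3

All unit-bids, highest first — top 3: 124 (H-1), 120 (H-2), 109 (H-3)
Next rejected bid: €106 (not a price — pay-as-bid).
Allocation: H 3.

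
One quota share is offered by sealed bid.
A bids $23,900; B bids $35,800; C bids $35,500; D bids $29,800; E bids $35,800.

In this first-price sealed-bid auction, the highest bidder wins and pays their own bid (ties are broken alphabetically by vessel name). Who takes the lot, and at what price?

Bids in order: 35,800 (B) > 35,800 (E) > 35,500 (C) > 29,800 (D) > 23,900 (A)
B and E tie at $35,800; tie-break gives it to B.
First-price: B pays what they bid, $35,800.

B pays $35,800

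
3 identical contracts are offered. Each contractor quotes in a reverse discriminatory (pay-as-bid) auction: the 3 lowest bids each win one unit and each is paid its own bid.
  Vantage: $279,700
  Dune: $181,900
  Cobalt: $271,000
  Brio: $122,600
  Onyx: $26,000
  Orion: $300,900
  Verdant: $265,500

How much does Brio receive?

Sorting: 26,000 (Onyx), 122,600 (Brio), 181,900 (Dune), 265,500 (Verdant), 271,000 (Cobalt), …
Winners (3 units): Onyx, Brio, Dune.
Brio wins → own bid $122,600.

Brio is paid $122,600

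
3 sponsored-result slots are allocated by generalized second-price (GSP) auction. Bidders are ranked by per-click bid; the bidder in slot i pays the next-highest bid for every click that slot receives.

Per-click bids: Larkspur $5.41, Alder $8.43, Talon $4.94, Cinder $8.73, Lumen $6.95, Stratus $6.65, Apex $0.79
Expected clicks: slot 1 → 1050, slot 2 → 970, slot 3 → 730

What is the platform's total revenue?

Sorting advertisers: $8.73 (Cinder) > $8.43 (Alder) > $6.95 (Lumen) > $6.65 (Stratus) > …
Slot 1: Cinder pays $8.43 × 1050 = $8851.50
Slot 2: Alder pays $6.95 × 970 = $6741.50
Slot 3: Lumen pays $6.65 × 730 = $4854.50
Total = $20447.50

Total revenue: $20447.50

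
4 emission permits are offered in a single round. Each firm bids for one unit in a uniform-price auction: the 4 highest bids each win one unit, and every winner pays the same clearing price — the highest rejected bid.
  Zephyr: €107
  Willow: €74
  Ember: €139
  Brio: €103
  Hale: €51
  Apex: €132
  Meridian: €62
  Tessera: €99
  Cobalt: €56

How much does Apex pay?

Bids ranked high→low: 139 (Ember), 132 (Apex), 107 (Zephyr), 103 (Brio), 99 (Tessera), 74 (Willow), …
The 4 highest are Ember, Apex, Zephyr, Brio.
First losing bid is Tessera's €99, which sets the uniform price.
Apex wins → pays €99.

Apex pays €99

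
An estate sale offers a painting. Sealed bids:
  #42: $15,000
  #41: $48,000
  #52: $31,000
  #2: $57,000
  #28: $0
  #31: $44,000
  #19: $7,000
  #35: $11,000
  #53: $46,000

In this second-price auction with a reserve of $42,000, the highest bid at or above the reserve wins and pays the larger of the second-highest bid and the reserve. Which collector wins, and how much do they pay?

#2 pays $48,000

Sorting bids: 57,000 (#2) > 48,000 (#41) > 46,000 (#53) > 44,000 (#31) > 31,000 (#52) > 15,000 (#42) > …
Highest eligible bid: #2 at $57,000.
max(second-highest $48,000, reserve $42,000) = $48,000; the reserve does not bind.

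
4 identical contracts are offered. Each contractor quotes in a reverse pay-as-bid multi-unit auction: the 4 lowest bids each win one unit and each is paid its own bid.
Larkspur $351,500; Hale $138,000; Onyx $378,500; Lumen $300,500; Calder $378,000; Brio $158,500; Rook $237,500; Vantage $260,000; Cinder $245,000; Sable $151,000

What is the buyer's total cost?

Bids ranked low→high: 138,000 (Hale), 151,000 (Sable), 158,500 (Brio), 237,500 (Rook), 245,000 (Cinder), 260,000 (Vantage), …
Winners (4 units): Hale, Sable, Brio, Rook.
Total cost = 138,000 + 151,000 + 158,500 + 237,500 = $685,000.

Total cost: $685,000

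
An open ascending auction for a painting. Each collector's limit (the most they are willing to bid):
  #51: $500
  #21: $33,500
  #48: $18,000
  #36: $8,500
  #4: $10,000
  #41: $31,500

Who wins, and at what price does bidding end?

#21 wins at $31,500

Limits in order: 33,500 (#21) > 31,500 (#41) > 18,000 (#48) > 10,000 (#4) > 8,500 (#36) > 500 (#51)
#41 is the last rival to drop out, at $31,500; #21 remains and wins at that price.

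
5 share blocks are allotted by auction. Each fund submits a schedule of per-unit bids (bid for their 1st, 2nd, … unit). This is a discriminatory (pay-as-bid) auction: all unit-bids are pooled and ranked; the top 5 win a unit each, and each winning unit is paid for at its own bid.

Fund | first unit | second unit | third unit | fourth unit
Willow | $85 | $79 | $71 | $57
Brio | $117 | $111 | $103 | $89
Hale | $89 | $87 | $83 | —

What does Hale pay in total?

Merging the schedules and taking the best 5: 117 (Brio-1), 111 (Brio-2), 103 (Brio-3), 89 (Brio-4), 89 (Hale-1)
Next rejected bid: $87 (not a price — pay-as-bid).
Hale's winning unit-bids: 89 = $89.

Hale pays $89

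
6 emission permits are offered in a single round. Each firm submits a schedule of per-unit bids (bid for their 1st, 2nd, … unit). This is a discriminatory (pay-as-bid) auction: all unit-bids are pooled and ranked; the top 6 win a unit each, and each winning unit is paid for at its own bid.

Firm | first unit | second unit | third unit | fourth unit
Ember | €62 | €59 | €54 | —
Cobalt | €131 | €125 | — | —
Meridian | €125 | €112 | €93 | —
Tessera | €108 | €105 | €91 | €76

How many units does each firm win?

Cobalt 2, Meridian 2, Tessera 2

Merging the schedules and taking the best 6: 131 (Cobalt-1), 125 (Cobalt-2), 125 (Meridian-1), 112 (Meridian-2), 108 (Tessera-1), 105 (Tessera-2)
Next rejected bid: €93 (not a price — pay-as-bid).
Allocation: Cobalt 2, Meridian 2, Tessera 2.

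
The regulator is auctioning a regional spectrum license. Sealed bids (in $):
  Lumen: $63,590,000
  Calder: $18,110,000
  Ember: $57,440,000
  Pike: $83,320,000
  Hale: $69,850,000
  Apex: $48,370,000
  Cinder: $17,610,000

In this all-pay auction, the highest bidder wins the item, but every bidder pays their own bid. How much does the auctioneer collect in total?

Bids ranked: 83,320,000 (Pike) > 69,850,000 (Hale) > 63,590,000 (Lumen) > 57,440,000 (Ember) > 48,370,000 (Apex) > 18,110,000 (Calder) > …
Every bidder forfeits their bid regardless of winning.
Revenue = 63,590,000 + 18,110,000 + 57,440,000 + 83,320,000 + 69,850,000 + 48,370,000 + 17,610,000 = $358,290,000.

Total revenue: $358,290,000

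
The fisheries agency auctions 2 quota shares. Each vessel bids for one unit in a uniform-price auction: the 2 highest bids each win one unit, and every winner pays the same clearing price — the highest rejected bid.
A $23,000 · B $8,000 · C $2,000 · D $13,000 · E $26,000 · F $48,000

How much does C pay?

Ordering the bids: 48,000 (F), 26,000 (E), 23,000 (A), 13,000 (D), …
Top 2: F, E.
Clearing price = highest rejected bid = $23,000.
C does not win → pays $0.

C pays $0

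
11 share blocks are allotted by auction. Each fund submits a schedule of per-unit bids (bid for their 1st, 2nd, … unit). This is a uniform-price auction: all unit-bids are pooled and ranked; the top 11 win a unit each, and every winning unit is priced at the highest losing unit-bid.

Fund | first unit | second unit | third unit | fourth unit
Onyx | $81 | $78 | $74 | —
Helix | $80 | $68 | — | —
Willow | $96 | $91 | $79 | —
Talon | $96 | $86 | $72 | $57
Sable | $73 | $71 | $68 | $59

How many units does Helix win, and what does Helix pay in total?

Helix: 1 unit, pays $71

Merging the schedules and taking the best 11: 96 (Willow-1), 96 (Talon-1), 91 (Willow-2), 86 (Talon-2), 81 (Onyx-1), 80 (Helix-1), 79 (Willow-3), 78 (Onyx-2), 74 (Onyx-3), 73 (Sable-1), 72 (Talon-3)
Highest rejected unit-bid = $71.
Helix wins 1 unit(s) at $71 each.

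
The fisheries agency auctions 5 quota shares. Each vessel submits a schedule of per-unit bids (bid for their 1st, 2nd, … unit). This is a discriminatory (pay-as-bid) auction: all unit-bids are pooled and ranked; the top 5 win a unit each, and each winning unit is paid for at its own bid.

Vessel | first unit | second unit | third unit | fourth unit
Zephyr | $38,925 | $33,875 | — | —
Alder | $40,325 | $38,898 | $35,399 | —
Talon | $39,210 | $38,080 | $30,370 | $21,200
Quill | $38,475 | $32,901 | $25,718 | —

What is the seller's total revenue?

Total revenue: $195,833

All unit-bids, highest first — top 5: 40,325 (Alder-1), 39,210 (Talon-1), 38,925 (Zephyr-1), 38,898 (Alder-2), 38,475 (Quill-1)
Next rejected bid: $38,080 (not a price — pay-as-bid).
Each winning unit pays its own bid.
Revenue = 40,325 + 39,210 + 38,925 + 38,898 + 38,475 = $195,833.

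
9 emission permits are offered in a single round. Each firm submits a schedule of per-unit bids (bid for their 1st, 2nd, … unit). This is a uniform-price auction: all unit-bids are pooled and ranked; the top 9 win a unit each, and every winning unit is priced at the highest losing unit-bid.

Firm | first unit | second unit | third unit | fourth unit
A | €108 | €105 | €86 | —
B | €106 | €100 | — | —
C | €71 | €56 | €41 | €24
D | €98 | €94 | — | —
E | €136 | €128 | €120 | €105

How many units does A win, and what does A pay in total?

A: 2 units, pays €188

All unit-bids, highest first — top 9: 136 (E-1), 128 (E-2), 120 (E-3), 108 (A-1), 106 (B-1), 105 (A-2), 105 (E-4), 100 (B-2), 98 (D-1)
The (k+1)-th unit-bid is €94.
A wins 2 unit(s) at €94 each.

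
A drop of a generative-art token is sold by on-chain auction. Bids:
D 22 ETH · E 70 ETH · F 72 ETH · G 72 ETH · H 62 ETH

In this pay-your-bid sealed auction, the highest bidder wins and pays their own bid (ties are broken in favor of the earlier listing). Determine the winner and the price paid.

Pay-your-bid sealed auction: the highest bidder wins and pays their own bid.
Bids in order: 72 (F) > 72 (G) > 70 (E) > 62 (H) > 22 (D)
Tie at 72 ETH → F wins by tie-break.
F has the highest bid and pays exactly that: 72 ETH.

F pays 72 ETH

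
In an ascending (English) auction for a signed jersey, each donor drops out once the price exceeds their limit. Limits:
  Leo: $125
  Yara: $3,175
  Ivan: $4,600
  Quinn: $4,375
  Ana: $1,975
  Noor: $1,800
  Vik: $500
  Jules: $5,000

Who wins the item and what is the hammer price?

Rule: the price rises until one bidder remains; the winner pays the price at which the last rival dropped out.
Limits in order: 5,000 (Jules) > 4,600 (Ivan) > 4,375 (Quinn) > 3,175 (Yara) > 1,975 (Ana) > 1,800 (Noor) > …
Ivan is the last rival to drop out, at $4,600; Jules remains and wins at that price.

Jules wins at $4,600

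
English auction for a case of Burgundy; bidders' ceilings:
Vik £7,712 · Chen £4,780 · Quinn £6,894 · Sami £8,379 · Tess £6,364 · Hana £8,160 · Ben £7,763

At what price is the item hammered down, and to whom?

Limits in order: 8,379 (Sami) > 8,160 (Hana) > 7,763 (Ben) > 7,712 (Vik) > 6,894 (Quinn) > 6,364 (Tess) > …
Once the price passes £8,160, only Sami is left; the hammer falls at Hana's limit of £8,160.

Sami wins at £8,160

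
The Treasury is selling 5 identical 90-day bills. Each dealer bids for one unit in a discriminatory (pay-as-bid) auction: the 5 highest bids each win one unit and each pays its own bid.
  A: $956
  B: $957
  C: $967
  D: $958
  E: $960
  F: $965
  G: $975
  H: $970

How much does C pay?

C pays $967

Bids ranked high→low: 975 (G), 970 (H), 967 (C), 965 (F), 960 (E), 958 (D), 957 (B), …
The 5 highest are G, H, C, F, E.
C wins → own bid $967.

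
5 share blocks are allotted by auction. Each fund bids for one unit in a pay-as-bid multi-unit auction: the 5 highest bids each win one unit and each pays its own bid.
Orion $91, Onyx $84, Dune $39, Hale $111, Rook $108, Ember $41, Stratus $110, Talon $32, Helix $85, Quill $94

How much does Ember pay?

Bids ranked high→low: 111 (Hale), 110 (Stratus), 108 (Rook), 94 (Quill), 91 (Orion), 85 (Helix), 84 (Onyx), …
Top 5: Hale, Stratus, Rook, Quill, Orion.
Ember does not win → $0.

Ember pays $0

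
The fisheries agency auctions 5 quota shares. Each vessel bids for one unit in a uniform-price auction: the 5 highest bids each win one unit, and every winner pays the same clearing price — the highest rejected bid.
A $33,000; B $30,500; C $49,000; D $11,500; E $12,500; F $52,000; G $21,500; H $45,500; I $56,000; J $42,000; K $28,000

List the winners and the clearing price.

Bids ranked high→low: 56,000 (I), 52,000 (F), 49,000 (C), 45,500 (H), 42,000 (J), 33,000 (A), 30,500 (B), …
The 5 highest are I, F, C, H, J.
First losing bid is A's $33,000, which sets the uniform price.

I, F, C, H, J; each pays $33,000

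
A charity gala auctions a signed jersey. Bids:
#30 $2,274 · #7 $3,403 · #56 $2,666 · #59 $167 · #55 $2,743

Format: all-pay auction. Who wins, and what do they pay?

#7 pays $3,403

All-pay auction: the highest bidder wins the item, but every bidder pays their own bid.
Bids in order: 3,403 (#7) > 2,743 (#55) > 2,666 (#56) > 2,274 (#30) > 167 (#59)
#7 wins with the top bid; all bids are sunk regardless.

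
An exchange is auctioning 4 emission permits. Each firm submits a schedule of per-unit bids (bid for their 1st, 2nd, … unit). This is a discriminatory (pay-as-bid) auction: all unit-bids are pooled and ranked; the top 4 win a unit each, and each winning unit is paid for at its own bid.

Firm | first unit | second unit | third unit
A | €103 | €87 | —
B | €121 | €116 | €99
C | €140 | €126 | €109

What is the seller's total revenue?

Total revenue: €503

Merging the schedules and taking the best 4: 140 (C-1), 126 (C-2), 121 (B-1), 116 (B-2)
Next rejected bid: €109 (not a price — pay-as-bid).
Each winning unit pays its own bid.
Revenue = 140 + 126 + 121 + 116 = €503.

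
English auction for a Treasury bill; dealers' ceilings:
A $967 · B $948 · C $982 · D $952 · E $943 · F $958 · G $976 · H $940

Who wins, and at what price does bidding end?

Sorting limits: 982 (C) > 976 (G) > 967 (A) > 958 (F) > 952 (D) > 948 (B) > …
Bidding ends when G exits at $976; C takes it.

C wins at $976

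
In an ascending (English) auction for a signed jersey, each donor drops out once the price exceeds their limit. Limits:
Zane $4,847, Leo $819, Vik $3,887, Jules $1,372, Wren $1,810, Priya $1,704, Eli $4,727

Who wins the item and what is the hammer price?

Zane wins at $4,727

Open ascending-bid auction: the price rises until one bidder remains; the winner pays the price at which the last rival dropped out.
Limits in order: 4,847 (Zane) > 4,727 (Eli) > 3,887 (Vik) > 1,810 (Wren) > 1,704 (Priya) > 1,372 (Jules) > …
Eli is the last rival to drop out, at $4,727; Zane remains and wins at that price.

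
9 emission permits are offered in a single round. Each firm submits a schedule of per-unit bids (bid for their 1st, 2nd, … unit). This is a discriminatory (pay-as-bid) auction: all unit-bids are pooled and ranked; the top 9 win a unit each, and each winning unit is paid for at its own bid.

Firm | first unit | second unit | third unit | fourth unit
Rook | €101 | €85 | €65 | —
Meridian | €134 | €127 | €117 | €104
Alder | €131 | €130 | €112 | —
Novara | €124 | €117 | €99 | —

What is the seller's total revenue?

Merging the schedules and taking the best 9: 134 (Meridian-1), 131 (Alder-1), 130 (Alder-2), 127 (Meridian-2), 124 (Novara-1), 117 (Meridian-3), 117 (Novara-2), 112 (Alder-3), 104 (Meridian-4)
Next rejected bid: €101 (not a price — pay-as-bid).
Each winning unit pays its own bid.
Revenue = 134 + 131 + 130 + 127 + 124 + 117 + 117 + 112 + 104 = €1,096.

Total revenue: €1,096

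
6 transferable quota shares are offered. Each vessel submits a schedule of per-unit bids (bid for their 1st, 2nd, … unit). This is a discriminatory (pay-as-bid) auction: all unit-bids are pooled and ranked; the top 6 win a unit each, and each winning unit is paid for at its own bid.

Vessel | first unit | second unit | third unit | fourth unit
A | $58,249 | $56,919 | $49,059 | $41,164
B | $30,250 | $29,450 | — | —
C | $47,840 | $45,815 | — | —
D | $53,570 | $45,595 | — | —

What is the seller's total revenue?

Total revenue: $311,452

Pooled unit-bids ranked (top 6): 58,249 (A-1), 56,919 (A-2), 53,570 (D-1), 49,059 (A-3), 47,840 (C-1), 45,815 (C-2)
Next rejected bid: $45,595 (not a price — pay-as-bid).
Each winning unit pays its own bid.
Revenue = 58,249 + 56,919 + 53,570 + 49,059 + 47,840 + 45,815 = $311,452.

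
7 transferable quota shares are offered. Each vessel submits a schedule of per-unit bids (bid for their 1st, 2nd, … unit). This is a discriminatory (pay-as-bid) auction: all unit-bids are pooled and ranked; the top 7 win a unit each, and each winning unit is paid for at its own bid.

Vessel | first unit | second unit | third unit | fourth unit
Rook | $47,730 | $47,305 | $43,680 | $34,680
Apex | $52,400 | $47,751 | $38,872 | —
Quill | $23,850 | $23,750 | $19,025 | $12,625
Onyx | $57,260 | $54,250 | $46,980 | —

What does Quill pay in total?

Quill pays $0

Pooled unit-bids ranked (top 7): 57,260 (Onyx-1), 54,250 (Onyx-2), 52,400 (Apex-1), 47,751 (Apex-2), 47,730 (Rook-1), 47,305 (Rook-2), 46,980 (Onyx-3)
Next rejected bid: $43,680 (not a price — pay-as-bid).
Quill wins no units.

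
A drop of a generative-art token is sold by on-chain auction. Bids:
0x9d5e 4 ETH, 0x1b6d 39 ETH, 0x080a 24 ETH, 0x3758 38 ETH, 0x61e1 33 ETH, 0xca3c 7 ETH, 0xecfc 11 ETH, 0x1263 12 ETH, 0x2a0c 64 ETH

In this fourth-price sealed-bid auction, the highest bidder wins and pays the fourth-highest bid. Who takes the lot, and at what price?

0x2a0c pays 33 ETH

Rule: the highest bidder wins and pays the fourth-highest bid.
Bids in order: 64 (0x2a0c) > 39 (0x1b6d) > 38 (0x3758) > 33 (0x61e1) > 24 (0x080a) > 12 (0x1263) > …
0x2a0c wins; payment is bid #4 in the ranking = 33 ETH.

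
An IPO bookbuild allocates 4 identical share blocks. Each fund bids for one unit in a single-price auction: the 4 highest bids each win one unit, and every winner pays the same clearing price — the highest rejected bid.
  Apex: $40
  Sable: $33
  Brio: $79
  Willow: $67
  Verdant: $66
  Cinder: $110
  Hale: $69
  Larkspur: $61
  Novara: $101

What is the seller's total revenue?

Total revenue: $268

Bids ranked high→low: 110 (Cinder), 101 (Novara), 79 (Brio), 69 (Hale), 67 (Willow), 66 (Verdant), …
Top 4: Cinder, Novara, Brio, Hale.
Highest unsuccessful bid: $67 → clearing price.
Total revenue = 4 × $67 = $268.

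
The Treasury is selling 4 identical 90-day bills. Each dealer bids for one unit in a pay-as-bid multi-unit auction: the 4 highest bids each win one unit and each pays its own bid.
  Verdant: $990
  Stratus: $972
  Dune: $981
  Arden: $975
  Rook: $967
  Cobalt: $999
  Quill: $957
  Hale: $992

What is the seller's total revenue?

Ordering the bids: 999 (Cobalt), 992 (Hale), 990 (Verdant), 981 (Dune), 975 (Arden), 972 (Stratus), …
Top 4: Cobalt, Hale, Verdant, Dune.
Total revenue = 999 + 992 + 990 + 981 = $3,962.

Total revenue: $3,962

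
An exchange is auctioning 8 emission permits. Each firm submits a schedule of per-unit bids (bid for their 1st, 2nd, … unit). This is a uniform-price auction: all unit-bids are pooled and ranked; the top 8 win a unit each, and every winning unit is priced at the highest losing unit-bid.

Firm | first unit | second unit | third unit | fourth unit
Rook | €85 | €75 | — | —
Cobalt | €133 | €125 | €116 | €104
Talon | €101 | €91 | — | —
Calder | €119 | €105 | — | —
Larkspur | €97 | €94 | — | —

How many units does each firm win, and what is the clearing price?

Pooled unit-bids ranked (top 8): 133 (Cobalt-1), 125 (Cobalt-2), 119 (Calder-1), 116 (Cobalt-3), 105 (Calder-2), 104 (Cobalt-4), 101 (Talon-1), 97 (Larkspur-1)
Highest rejected unit-bid = €94.
Allocation: Calder 2, Cobalt 4, Larkspur 1, Talon 1.

Calder 2, Cobalt 4, Larkspur 1, Talon 1; clearing price €94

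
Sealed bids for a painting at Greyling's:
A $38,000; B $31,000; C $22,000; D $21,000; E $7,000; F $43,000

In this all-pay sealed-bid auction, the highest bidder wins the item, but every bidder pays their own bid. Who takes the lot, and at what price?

F pays $43,000

All-pay sealed-bid auction: the highest bidder wins the item, but every bidder pays their own bid.
Sorting bids: 43,000 (F) > 38,000 (A) > 31,000 (B) > 22,000 (C) > 21,000 (D) > 7,000 (E)
F is highest and takes the item; every bidder forfeits their bid.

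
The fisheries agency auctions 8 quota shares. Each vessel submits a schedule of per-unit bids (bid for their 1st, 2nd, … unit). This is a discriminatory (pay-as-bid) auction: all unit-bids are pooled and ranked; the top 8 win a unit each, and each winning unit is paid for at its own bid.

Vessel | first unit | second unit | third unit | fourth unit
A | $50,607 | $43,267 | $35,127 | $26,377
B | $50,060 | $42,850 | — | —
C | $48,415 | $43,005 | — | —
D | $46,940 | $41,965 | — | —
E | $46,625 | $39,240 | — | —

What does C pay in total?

All unit-bids, highest first — top 8: 50,607 (A-1), 50,060 (B-1), 48,415 (C-1), 46,940 (D-1), 46,625 (E-1), 43,267 (A-2), 43,005 (C-2), 42,850 (B-2)
Next rejected bid: $41,965 (not a price — pay-as-bid).
C's winning unit-bids: 48,415 + 43,005 = $91,420.

C pays $91,420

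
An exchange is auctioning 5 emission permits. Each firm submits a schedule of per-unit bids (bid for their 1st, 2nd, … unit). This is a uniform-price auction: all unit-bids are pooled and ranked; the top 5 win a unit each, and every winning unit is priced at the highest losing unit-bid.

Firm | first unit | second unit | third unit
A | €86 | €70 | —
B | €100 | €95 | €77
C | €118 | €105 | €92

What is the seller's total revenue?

Merging the schedules and taking the best 5: 118 (C-1), 105 (C-2), 100 (B-1), 95 (B-2), 92 (C-3)
Highest rejected unit-bid = €86.
Allocation: B 2, C 3. Every unit priced at €86.
Revenue = 5 × 86 = €430.

Total revenue: €430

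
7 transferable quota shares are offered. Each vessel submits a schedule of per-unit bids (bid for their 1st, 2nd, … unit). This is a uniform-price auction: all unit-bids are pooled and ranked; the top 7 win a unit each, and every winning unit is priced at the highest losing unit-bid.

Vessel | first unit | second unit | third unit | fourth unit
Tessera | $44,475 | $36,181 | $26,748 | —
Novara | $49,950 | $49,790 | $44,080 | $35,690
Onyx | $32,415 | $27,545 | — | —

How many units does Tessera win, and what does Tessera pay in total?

Tessera: 2 units, pays $55,090

All unit-bids, highest first — top 7: 49,950 (Novara-1), 49,790 (Novara-2), 44,475 (Tessera-1), 44,080 (Novara-3), 36,181 (Tessera-2), 35,690 (Novara-4), 32,415 (Onyx-1)
Highest rejected unit-bid = $27,545.
Tessera wins 2 unit(s) at $27,545 each.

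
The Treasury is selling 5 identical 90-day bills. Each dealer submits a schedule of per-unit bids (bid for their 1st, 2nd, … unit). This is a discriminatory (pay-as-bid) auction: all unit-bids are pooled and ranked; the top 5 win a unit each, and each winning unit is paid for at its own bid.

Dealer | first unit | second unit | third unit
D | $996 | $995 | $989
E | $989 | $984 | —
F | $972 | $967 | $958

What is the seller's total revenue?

Total revenue: $4,953

Pooled unit-bids ranked (top 5): 996 (D-1), 995 (D-2), 989 (D-3), 989 (E-1), 984 (E-2)
Next rejected bid: $972 (not a price — pay-as-bid).
Each winning unit pays its own bid.
Revenue = 996 + 995 + 989 + 989 + 984 = $4,953.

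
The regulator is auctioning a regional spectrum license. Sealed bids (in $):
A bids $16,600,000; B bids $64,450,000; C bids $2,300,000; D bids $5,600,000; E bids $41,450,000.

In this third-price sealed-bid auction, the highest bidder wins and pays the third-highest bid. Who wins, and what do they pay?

B pays $16,600,000

Bids in order: 64,450,000 (B) > 41,450,000 (E) > 16,600,000 (A) > 5,600,000 (D) > 2,300,000 (C)
B is highest; pays the third-highest bid, $16,600,000.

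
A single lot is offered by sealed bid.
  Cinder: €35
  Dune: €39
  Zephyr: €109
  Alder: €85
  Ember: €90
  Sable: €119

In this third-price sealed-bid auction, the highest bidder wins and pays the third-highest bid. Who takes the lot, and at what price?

Sable pays €90

Bids in order: 119 (Sable) > 109 (Zephyr) > 90 (Ember) > 85 (Alder) > 39 (Dune) > 35 (Cinder)
Sable is highest; pays the third-highest bid, €90.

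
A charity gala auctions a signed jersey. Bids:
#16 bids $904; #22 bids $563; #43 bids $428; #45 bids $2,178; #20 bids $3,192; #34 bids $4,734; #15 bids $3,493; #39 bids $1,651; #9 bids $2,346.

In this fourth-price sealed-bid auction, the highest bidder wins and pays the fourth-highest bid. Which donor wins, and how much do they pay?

Rule: the highest bidder wins and pays the fourth-highest bid.
Bids ranked: 4,734 (#34) > 3,493 (#15) > 3,192 (#20) > 2,346 (#9) > 2,178 (#45) > 1,651 (#39) > …
#34 wins; payment is bid #4 in the ranking = $2,346.

#34 pays $2,346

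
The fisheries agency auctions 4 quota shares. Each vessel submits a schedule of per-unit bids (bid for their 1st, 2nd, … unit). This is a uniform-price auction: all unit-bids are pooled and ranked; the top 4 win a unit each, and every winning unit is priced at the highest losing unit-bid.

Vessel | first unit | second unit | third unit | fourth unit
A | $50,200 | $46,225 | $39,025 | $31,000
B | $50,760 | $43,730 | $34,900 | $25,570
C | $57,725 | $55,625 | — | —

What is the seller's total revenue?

Total revenue: $184,900

All unit-bids, highest first — top 4: 57,725 (C-1), 55,625 (C-2), 50,760 (B-1), 50,200 (A-1)
Highest rejected unit-bid = $46,225.
Allocation: A 1, B 1, C 2. Every unit priced at $46,225.
Revenue = 4 × 46,225 = $184,900.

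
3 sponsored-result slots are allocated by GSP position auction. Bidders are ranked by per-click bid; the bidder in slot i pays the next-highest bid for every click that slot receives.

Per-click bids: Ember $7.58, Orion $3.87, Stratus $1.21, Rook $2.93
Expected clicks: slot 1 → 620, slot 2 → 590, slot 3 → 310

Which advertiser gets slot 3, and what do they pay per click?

Rook; $1.21 per click

Per-click bids in order: $7.58 (Ember) > $3.87 (Orion) > $2.93 (Rook) > $1.21 (Stratus)
Slot 3 goes to the third-ranked bidder, Rook, who pays the next bid down: $1.21/click.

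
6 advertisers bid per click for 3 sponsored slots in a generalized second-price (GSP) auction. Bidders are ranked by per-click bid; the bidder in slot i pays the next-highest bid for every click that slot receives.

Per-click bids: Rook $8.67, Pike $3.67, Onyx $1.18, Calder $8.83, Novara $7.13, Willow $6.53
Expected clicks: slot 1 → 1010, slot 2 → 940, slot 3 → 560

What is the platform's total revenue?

Total revenue: $19115.70

Ranked by bid: $8.83 (Calder) > $8.67 (Rook) > $7.13 (Novara) > $6.53 (Willow) > …
Slot 1: Calder pays $8.67 × 1010 = $8756.70
Slot 2: Rook pays $7.13 × 940 = $6702.20
Slot 3: Novara pays $6.53 × 560 = $3656.80
Total = $19115.70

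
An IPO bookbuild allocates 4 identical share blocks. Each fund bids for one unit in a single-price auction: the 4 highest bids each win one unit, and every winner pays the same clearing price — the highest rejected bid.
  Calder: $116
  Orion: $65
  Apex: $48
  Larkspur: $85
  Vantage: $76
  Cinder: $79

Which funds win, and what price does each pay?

Calder, Larkspur, Cinder, Vantage; each pays $65

Ordering the bids: 116 (Calder), 85 (Larkspur), 79 (Cinder), 76 (Vantage), 65 (Orion), 48 (Apex)
The 4 highest are Calder, Larkspur, Cinder, Vantage.
First losing bid is Orion's $65, which sets the uniform price.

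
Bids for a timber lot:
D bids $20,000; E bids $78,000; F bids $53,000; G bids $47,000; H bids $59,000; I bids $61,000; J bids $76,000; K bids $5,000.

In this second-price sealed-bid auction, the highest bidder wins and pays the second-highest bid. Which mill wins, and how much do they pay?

Rule: the highest bidder wins and pays the second-highest bid.
Bids in order: 78,000 (E) > 76,000 (J) > 61,000 (I) > 59,000 (H) > 53,000 (F) > 47,000 (G) > …
E is highest; pays the second-highest bid, $76,000.

E pays $76,000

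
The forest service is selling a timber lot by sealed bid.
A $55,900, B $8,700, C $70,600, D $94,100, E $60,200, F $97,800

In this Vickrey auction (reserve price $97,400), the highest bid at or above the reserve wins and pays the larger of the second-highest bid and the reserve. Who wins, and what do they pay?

Bids ranked: 97,800 (F) > 94,100 (D) > 70,600 (C) > 60,200 (E) > 55,900 (A) > 8,700 (B)
F has the top bid at or above the reserve ($97,800).
Second-highest bid $94,100 is below the reserve $97,400, so the reserve binds → payment $97,400.

F pays $97,400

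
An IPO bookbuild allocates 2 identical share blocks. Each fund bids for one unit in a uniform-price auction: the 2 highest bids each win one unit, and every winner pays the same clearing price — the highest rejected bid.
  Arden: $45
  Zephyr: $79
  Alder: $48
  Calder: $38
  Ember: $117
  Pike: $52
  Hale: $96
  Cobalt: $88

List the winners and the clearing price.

Ember, Hale; each pays $88

Ordering the bids: 117 (Ember), 96 (Hale), 88 (Cobalt), 79 (Zephyr), …
Winners (2 units): Ember, Hale.
Clearing price = highest rejected bid = $88.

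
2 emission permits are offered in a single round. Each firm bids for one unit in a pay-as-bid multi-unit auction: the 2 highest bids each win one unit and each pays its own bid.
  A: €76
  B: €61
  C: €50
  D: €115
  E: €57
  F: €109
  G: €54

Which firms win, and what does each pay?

D €115, F €109

Bids ranked high→low: 115 (D), 109 (F), 76 (A), 61 (B), …
Top 2: D, F.
Each winner pays its own bid: D €115, F €109.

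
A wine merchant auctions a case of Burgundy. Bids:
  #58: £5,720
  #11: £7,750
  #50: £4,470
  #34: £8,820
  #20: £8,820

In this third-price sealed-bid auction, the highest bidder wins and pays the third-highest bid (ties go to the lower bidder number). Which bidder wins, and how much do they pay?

#20 pays £7,750

Bids in order: 8,820 (#20) > 8,820 (#34) > 7,750 (#11) > 5,720 (#58) > 4,470 (#50)
Tie at £8,820 → #20 wins by tie-break.
#20 is highest; pays the third-highest bid, £7,750.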